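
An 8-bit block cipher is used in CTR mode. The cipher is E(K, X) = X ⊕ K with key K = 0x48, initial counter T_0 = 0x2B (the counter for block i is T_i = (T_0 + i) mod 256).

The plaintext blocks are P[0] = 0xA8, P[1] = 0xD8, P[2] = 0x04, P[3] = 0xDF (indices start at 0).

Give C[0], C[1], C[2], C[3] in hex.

C[0] = 0xCB, C[1] = 0xBC, C[2] = 0x61, C[3] = 0xB9

CTR encryption: S_i = E(K, T_i) where T_i is the counter for block i; C_i = P_i ⊕ S_i.
C[0]: T = 0x2B, S = E(K, T) = 0x63; 0xA8 ⊕ 0x63 = 0xCB.
C[1]: T = 0x2C, S = E(K, T) = 0x64; 0xD8 ⊕ 0x64 = 0xBC.
C[2]: T = 0x2D, S = E(K, T) = 0x65; 0x04 ⊕ 0x65 = 0x61.
C[3]: T = 0x2E, S = E(K, T) = 0x66; 0xDF ⊕ 0x66 = 0xB9.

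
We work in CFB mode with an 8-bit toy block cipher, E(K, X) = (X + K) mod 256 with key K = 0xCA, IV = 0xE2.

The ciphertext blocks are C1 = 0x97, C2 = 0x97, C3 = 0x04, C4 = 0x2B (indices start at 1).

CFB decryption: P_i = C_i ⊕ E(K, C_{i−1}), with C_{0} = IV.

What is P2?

P2: E(K, 0x97) = 0x61; 0x97 ⊕ 0x61 = 0xF6.

P2 = 0xF6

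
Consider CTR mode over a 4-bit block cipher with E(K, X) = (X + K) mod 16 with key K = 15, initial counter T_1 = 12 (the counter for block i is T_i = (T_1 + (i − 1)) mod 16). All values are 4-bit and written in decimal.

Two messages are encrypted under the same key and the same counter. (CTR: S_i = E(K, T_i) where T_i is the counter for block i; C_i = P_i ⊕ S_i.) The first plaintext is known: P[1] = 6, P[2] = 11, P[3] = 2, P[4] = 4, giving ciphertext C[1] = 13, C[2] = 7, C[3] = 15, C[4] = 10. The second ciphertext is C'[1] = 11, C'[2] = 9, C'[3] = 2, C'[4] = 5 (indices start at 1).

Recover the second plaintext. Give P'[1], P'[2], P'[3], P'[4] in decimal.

In CTR with a reused counter, both messages share the same keystream S_i, so C_i ⊕ C'_i = P_i ⊕ P'_i and thus P'_i = P_i ⊕ C_i ⊕ C'_i.
P'[1]: 6 ⊕ 13 ⊕ 11 = 0.
P'[2]: 11 ⊕ 7 ⊕ 9 = 5.
P'[3]: 2 ⊕ 15 ⊕ 2 = 15.
P'[4]: 4 ⊕ 10 ⊕ 5 = 11.

P'[1] = 0, P'[2] = 5, P'[3] = 15, P'[4] = 11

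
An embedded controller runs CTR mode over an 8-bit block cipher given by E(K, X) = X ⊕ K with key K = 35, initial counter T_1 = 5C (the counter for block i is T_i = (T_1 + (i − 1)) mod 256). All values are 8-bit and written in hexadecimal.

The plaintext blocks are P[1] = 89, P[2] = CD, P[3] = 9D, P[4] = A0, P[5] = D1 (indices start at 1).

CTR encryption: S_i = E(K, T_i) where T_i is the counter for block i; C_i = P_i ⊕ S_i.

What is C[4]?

C[1]: T = 5C, S = E(K, T) = 69; 89 ⊕ 69 = E0.
C[2]: T = 5D, S = E(K, T) = 68; CD ⊕ 68 = A5.
C[3]: T = 5E, S = E(K, T) = 6B; 9D ⊕ 6B = F6.
C[4]: T = 5F, S = E(K, T) = 6A; A0 ⊕ 6A = CA.

C[4] = CA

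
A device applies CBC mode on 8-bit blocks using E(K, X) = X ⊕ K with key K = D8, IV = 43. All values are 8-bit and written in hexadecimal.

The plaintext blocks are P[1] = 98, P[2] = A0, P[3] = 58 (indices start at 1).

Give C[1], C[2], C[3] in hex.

C[1] = 03, C[2] = 7B, C[3] = FB

CBC encryption: C_i = E(K, P_i ⊕ C_{i−1}), with C_{0} = IV.
C[1]: P[1] ⊕ 43 = DB; E(K, DB) = 03.
C[2]: P[2] ⊕ 03 = A3; E(K, A3) = 7B.
C[3]: P[3] ⊕ 7B = 23; E(K, 23) = FB.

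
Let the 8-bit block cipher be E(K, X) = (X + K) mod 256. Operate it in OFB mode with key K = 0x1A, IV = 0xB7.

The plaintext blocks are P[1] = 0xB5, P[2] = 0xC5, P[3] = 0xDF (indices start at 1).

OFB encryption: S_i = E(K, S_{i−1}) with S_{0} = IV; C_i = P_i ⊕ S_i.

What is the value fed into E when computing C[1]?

0xB7

C[1]: S = E(K, 0xB7) = 0xD1; 0xB5 ⊕ 0xD1 = 0x64.
So the input to E for block [1] is 0xB7.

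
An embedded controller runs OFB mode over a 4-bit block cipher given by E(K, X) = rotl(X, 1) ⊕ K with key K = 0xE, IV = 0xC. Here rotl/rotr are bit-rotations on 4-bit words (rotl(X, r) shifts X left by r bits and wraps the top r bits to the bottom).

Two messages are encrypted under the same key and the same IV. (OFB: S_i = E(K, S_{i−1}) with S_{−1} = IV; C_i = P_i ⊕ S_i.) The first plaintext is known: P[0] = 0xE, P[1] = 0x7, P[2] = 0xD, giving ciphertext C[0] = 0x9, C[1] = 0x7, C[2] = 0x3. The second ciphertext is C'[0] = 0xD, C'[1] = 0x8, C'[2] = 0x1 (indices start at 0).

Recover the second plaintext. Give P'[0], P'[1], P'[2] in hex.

In OFB with a reused IV, both messages share the same keystream S_i, so C_i ⊕ C'_i = P_i ⊕ P'_i and thus P'_i = P_i ⊕ C_i ⊕ C'_i.
P'[0]: 0xE ⊕ 0x9 ⊕ 0xD = 0xA.
P'[1]: 0x7 ⊕ 0x7 ⊕ 0x8 = 0x8.
P'[2]: 0xD ⊕ 0x3 ⊕ 0x1 = 0xF.

P'[0] = 0xA, P'[1] = 0x8, P'[2] = 0xF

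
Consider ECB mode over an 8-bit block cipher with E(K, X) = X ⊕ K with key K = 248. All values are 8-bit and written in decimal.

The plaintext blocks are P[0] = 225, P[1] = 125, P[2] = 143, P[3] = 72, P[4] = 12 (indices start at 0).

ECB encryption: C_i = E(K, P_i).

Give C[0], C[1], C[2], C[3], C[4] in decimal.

C[0]: E(K, 225) = 25.
C[1]: E(K, 125) = 133.
C[2]: E(K, 143) = 119.
C[3]: E(K, 72) = 176.
C[4]: E(K, 12) = 244.

C[0] = 25, C[1] = 133, C[2] = 119, C[3] = 176, C[4] = 244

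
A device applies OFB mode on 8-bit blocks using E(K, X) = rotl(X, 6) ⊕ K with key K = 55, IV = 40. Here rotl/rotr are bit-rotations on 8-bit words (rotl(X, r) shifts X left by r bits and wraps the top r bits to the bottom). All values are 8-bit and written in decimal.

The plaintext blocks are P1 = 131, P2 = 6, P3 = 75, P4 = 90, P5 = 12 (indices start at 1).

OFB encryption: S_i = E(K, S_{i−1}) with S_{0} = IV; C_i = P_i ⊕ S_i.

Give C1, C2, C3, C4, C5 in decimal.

C1: S = E(K, 40) = 61; 131 ⊕ 61 = 190.
C2: S = E(K, 61) = 120; 6 ⊕ 120 = 126.
C3: S = E(K, 120) = 41; 75 ⊕ 41 = 98.
C4: S = E(K, 41) = 125; 90 ⊕ 125 = 39.
C5: S = E(K, 125) = 104; 12 ⊕ 104 = 100.

C1 = 190, C2 = 126, C3 = 98, C4 = 39, C5 = 100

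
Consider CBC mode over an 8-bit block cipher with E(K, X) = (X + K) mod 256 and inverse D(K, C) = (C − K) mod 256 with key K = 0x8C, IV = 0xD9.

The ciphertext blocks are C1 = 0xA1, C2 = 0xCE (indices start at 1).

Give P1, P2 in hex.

CBC decryption: P_i = D(K, C_i) ⊕ C_{i−1}, with C_{0} = IV.
P1: D(K, 0xA1) = 0x15; 0x15 ⊕ 0xD9 = 0xCC.
P2: D(K, 0xCE) = 0x42; 0x42 ⊕ 0xA1 = 0xE3.

P1 = 0xCC, P2 = 0xE3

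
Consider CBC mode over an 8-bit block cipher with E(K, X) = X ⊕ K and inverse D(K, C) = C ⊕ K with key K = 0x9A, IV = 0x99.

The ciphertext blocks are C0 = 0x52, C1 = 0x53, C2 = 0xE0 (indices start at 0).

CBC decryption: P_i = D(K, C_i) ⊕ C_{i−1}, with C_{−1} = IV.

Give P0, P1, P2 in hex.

P0: D(K, 0x52) = 0xC8; 0xC8 ⊕ 0x99 = 0x51.
P1: D(K, 0x53) = 0xC9; 0xC9 ⊕ 0x52 = 0x9B.
P2: D(K, 0xE0) = 0x7A; 0x7A ⊕ 0x53 = 0x29.

P0 = 0x51, P1 = 0x9B, P2 = 0x29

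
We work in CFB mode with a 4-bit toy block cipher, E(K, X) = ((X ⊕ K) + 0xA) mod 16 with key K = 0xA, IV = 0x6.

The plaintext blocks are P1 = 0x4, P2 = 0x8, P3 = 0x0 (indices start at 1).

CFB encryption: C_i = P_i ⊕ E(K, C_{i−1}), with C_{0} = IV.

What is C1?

C1: E(K, 0x6) = 0x6; 0x4 ⊕ 0x6 = 0x2.

C1 = 0x2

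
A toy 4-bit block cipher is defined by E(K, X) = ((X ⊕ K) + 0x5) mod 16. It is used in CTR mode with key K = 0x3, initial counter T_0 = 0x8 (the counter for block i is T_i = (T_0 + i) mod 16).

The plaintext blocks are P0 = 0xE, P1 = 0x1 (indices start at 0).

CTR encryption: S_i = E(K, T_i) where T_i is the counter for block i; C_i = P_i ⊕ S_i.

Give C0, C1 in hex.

C0 = 0xE, C1 = 0xE

C0: T = 0x8, S = E(K, T) = 0x0; 0xE ⊕ 0x0 = 0xE.
C1: T = 0x9, S = E(K, T) = 0xF; 0x1 ⊕ 0xF = 0xE.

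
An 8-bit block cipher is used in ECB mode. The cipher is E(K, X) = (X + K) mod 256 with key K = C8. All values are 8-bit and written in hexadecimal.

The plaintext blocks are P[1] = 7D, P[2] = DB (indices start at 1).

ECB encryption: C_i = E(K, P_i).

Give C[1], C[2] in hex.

C[1] = 45, C[2] = A3

C[1]: E(K, 7D) = 45.
C[2]: E(K, DB) = A3.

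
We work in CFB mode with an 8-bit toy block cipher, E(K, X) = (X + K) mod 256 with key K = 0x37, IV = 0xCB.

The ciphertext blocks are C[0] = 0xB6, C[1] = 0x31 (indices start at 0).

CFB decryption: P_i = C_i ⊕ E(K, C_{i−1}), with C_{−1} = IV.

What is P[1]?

P[1] = 0xDC

P[1]: E(K, 0xB6) = 0xED; 0x31 ⊕ 0xED = 0xDC.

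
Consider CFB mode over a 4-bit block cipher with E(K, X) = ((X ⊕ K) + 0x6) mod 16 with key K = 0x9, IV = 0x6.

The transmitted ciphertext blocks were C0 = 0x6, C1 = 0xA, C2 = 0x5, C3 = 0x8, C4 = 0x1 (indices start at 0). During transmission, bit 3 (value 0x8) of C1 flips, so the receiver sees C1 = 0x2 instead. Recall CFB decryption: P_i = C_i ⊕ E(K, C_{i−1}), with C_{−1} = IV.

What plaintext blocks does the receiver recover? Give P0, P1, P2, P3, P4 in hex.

Only C1 changed, to 0x2. In CFB, a change in C_i flips the same bit in P_i and garbles P_{i+1}. Decrypting the received ciphertext:
P0: E(K, 0x6) = 0x5; 0x6 ⊕ 0x5 = 0x3.
P1: E(K, 0x6) = 0x5; 0x2 ⊕ 0x5 = 0x7.
P2: E(K, 0x2) = 0x1; 0x5 ⊕ 0x1 = 0x4.
P3: E(K, 0x5) = 0x2; 0x8 ⊕ 0x2 = 0xA.
P4: E(K, 0x8) = 0x7; 0x1 ⊕ 0x7 = 0x6.
Blocks that differ from the original plaintext: P1, P2.

P0 = 0x3, P1 = 0x7, P2 = 0x4, P3 = 0xA, P4 = 0x6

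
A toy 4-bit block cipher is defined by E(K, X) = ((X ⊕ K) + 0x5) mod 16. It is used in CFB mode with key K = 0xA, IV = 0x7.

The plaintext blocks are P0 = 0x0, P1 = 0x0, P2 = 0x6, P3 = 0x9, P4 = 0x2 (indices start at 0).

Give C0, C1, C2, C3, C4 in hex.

CFB encryption: C_i = P_i ⊕ E(K, C_{i−1}), with C_{−1} = IV.
C0: E(K, 0x7) = 0x2; 0x0 ⊕ 0x2 = 0x2.
C1: E(K, 0x2) = 0xD; 0x0 ⊕ 0xD = 0xD.
C2: E(K, 0xD) = 0xC; 0x6 ⊕ 0xC = 0xA.
C3: E(K, 0xA) = 0x5; 0x9 ⊕ 0x5 = 0xC.
C4: E(K, 0xC) = 0xB; 0x2 ⊕ 0xB = 0x9.

C0 = 0x2, C1 = 0xD, C2 = 0xA, C3 = 0xC, C4 = 0x9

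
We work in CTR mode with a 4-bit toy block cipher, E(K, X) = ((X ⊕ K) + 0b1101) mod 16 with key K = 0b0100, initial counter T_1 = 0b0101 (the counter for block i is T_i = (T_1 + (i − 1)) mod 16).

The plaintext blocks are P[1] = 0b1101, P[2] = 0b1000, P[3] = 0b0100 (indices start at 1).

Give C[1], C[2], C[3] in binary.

CTR encryption: S_i = E(K, T_i) where T_i is the counter for block i; C_i = P_i ⊕ S_i.
C[1]: T = 0b0101, S = E(K, T) = 0b1110; 0b1101 ⊕ 0b1110 = 0b0011.
C[2]: T = 0b0110, S = E(K, T) = 0b1111; 0b1000 ⊕ 0b1111 = 0b0111.
C[3]: T = 0b0111, S = E(K, T) = 0b0000; 0b0100 ⊕ 0b0000 = 0b0100.

C[1] = 0b0011, C[2] = 0b0111, C[3] = 0b0100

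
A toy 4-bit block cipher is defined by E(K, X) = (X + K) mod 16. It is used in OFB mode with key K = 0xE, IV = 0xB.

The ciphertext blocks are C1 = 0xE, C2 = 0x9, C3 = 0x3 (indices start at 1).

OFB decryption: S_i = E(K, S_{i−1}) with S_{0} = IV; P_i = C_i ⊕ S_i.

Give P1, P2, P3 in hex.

P1 = 0x7, P2 = 0xE, P3 = 0x6

P1: S = E(K, 0xB) = 0x9; 0xE ⊕ 0x9 = 0x7.
P2: S = E(K, 0x9) = 0x7; 0x9 ⊕ 0x7 = 0xE.
P3: S = E(K, 0x7) = 0x5; 0x3 ⊕ 0x5 = 0x6.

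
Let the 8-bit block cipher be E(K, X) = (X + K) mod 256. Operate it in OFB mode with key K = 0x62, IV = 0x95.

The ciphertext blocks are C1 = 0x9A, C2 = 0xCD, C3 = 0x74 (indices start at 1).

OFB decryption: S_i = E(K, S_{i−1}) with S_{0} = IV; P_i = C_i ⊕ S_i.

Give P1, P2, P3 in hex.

P1 = 0x6D, P2 = 0x94, P3 = 0xCF

P1: S = E(K, 0x95) = 0xF7; 0x9A ⊕ 0xF7 = 0x6D.
P2: S = E(K, 0xF7) = 0x59; 0xCD ⊕ 0x59 = 0x94.
P3: S = E(K, 0x59) = 0xBB; 0x74 ⊕ 0xBB = 0xCF.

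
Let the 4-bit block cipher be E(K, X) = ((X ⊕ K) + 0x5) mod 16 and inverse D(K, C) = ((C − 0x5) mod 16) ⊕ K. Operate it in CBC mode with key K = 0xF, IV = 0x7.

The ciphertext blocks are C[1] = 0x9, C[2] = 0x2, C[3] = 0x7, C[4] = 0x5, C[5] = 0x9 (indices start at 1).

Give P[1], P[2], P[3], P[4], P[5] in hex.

CBC decryption: P_i = D(K, C_i) ⊕ C_{i−1}, with C_{0} = IV.
P[1]: D(K, 0x9) = 0xB; 0xB ⊕ 0x7 = 0xC.
P[2]: D(K, 0x2) = 0x2; 0x2 ⊕ 0x9 = 0xB.
P[3]: D(K, 0x7) = 0xD; 0xD ⊕ 0x2 = 0xF.
P[4]: D(K, 0x5) = 0xF; 0xF ⊕ 0x7 = 0x8.
P[5]: D(K, 0x9) = 0xB; 0xB ⊕ 0x5 = 0xE.

P[1] = 0xC, P[2] = 0xB, P[3] = 0xF, P[4] = 0x8, P[5] = 0xE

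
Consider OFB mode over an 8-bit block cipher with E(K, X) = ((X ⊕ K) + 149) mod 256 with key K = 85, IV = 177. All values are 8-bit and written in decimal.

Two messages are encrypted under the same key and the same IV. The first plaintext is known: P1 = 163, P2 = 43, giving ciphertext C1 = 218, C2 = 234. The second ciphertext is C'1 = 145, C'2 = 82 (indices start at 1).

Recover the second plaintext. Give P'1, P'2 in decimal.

P'1 = 232, P'2 = 147

In OFB with a reused IV, both messages share the same keystream S_i, so C_i ⊕ C'_i = P_i ⊕ P'_i and thus P'_i = P_i ⊕ C_i ⊕ C'_i.
P'1: 163 ⊕ 218 ⊕ 145 = 232.
P'2: 43 ⊕ 234 ⊕ 82 = 147.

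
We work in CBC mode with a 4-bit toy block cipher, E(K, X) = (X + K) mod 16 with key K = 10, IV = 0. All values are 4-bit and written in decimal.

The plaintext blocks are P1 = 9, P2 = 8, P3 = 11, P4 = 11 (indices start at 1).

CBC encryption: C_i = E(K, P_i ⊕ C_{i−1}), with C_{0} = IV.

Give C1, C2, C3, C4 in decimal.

C1: P1 ⊕ 0 = 9; E(K, 9) = 3.
C2: P2 ⊕ 3 = 11; E(K, 11) = 5.
C3: P3 ⊕ 5 = 14; E(K, 14) = 8.
C4: P4 ⊕ 8 = 3; E(K, 3) = 13.

C1 = 3, C2 = 5, C3 = 8, C4 = 13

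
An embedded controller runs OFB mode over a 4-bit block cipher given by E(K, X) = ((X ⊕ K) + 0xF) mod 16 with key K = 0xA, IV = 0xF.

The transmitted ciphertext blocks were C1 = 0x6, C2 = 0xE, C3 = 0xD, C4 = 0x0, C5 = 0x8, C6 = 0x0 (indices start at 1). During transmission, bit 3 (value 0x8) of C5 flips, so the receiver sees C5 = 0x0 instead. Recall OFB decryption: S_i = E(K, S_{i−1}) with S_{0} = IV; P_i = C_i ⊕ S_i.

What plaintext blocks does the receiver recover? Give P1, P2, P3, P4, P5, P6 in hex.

P1 = 0x2, P2 = 0x3, P3 = 0xB, P4 = 0xB, P5 = 0x0, P6 = 0x9

Only C5 changed, to 0x0. In OFB, a change in C_i flips the same bit in P_i only; the keystream is unaffected. Decrypting the received ciphertext:
P1: S = E(K, 0xF) = 0x4; 0x6 ⊕ 0x4 = 0x2.
P2: S = E(K, 0x4) = 0xD; 0xE ⊕ 0xD = 0x3.
P3: S = E(K, 0xD) = 0x6; 0xD ⊕ 0x6 = 0xB.
P4: S = E(K, 0x6) = 0xB; 0x0 ⊕ 0xB = 0xB.
P5: S = E(K, 0xB) = 0x0; 0x0 ⊕ 0x0 = 0x0.
P6: S = E(K, 0x0) = 0x9; 0x0 ⊕ 0x9 = 0x9.
Blocks that differ from the original plaintext: P5.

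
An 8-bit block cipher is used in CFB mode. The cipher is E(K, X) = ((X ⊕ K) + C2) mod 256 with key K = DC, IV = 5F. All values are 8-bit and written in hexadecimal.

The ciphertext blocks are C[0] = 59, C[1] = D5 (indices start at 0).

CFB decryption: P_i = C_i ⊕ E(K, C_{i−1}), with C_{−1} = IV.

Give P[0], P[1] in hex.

P[0]: E(K, 5F) = 45; 59 ⊕ 45 = 1C.
P[1]: E(K, 59) = 47; D5 ⊕ 47 = 92.

P[0] = 1C, P[1] = 92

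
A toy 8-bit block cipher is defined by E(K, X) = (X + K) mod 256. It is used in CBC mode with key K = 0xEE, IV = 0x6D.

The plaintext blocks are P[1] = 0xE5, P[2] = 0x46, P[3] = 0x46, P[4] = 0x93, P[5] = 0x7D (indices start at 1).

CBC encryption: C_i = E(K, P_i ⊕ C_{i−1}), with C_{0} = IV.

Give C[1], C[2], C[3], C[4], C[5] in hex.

C[1]: P[1] ⊕ 0x6D = 0x88; E(K, 0x88) = 0x76.
C[2]: P[2] ⊕ 0x76 = 0x30; E(K, 0x30) = 0x1E.
C[3]: P[3] ⊕ 0x1E = 0x58; E(K, 0x58) = 0x46.
C[4]: P[4] ⊕ 0x46 = 0xD5; E(K, 0xD5) = 0xC3.
C[5]: P[5] ⊕ 0xC3 = 0xBE; E(K, 0xBE) = 0xAC.

C[1] = 0x76, C[2] = 0x1E, C[3] = 0x46, C[4] = 0xC3, C[5] = 0xAC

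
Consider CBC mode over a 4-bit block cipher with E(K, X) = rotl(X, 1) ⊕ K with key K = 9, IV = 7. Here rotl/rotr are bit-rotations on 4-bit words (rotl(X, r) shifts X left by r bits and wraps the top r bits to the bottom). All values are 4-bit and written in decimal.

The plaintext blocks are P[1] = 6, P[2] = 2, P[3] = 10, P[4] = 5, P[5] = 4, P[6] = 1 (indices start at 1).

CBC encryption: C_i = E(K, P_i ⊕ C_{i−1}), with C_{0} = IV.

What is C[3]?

C[3] = 9

C[1]: P[1] ⊕ 7 = 1; E(K, 1) = 11.
C[2]: P[2] ⊕ 11 = 9; E(K, 9) = 10.
C[3]: P[3] ⊕ 10 = 0; E(K, 0) = 9.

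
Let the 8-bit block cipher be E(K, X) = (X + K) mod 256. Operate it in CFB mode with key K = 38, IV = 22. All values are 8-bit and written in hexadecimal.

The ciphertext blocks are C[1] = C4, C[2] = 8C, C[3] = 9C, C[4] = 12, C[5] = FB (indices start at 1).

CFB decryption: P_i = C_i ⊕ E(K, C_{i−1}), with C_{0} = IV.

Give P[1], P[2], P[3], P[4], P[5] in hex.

P[1] = 9E, P[2] = 70, P[3] = 58, P[4] = C6, P[5] = B1

P[1]: E(K, 22) = 5A; C4 ⊕ 5A = 9E.
P[2]: E(K, C4) = FC; 8C ⊕ FC = 70.
P[3]: E(K, 8C) = C4; 9C ⊕ C4 = 58.
P[4]: E(K, 9C) = D4; 12 ⊕ D4 = C6.
P[5]: E(K, 12) = 4A; FB ⊕ 4A = B1.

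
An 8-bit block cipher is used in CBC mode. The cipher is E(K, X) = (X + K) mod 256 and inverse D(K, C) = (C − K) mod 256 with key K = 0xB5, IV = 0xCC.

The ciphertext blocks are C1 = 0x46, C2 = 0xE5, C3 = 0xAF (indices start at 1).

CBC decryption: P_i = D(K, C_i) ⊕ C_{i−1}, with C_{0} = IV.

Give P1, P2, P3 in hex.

P1 = 0x5D, P2 = 0x76, P3 = 0x1F

P1: D(K, 0x46) = 0x91; 0x91 ⊕ 0xCC = 0x5D.
P2: D(K, 0xE5) = 0x30; 0x30 ⊕ 0x46 = 0x76.
P3: D(K, 0xAF) = 0xFA; 0xFA ⊕ 0xE5 = 0x1F.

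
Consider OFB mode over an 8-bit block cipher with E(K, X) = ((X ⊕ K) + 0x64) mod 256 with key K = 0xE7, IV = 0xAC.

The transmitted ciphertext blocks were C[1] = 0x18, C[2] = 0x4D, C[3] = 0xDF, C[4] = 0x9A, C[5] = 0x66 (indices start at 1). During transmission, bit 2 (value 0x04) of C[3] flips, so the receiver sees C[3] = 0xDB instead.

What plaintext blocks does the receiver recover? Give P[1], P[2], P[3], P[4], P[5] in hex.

P[1] = 0xB7, P[2] = 0xE1, P[3] = 0x74, P[4] = 0x36, P[5] = 0xC9

OFB decryption: S_i = E(K, S_{i−1}) with S_{0} = IV; P_i = C_i ⊕ S_i.
Only C[3] changed, to 0xDB. In OFB, a change in C_i flips the same bit in P_i only; the keystream is unaffected. Decrypting the received ciphertext:
P[1]: S = E(K, 0xAC) = 0xAF; 0x18 ⊕ 0xAF = 0xB7.
P[2]: S = E(K, 0xAF) = 0xAC; 0x4D ⊕ 0xAC = 0xE1.
P[3]: S = E(K, 0xAC) = 0xAF; 0xDB ⊕ 0xAF = 0x74.
P[4]: S = E(K, 0xAF) = 0xAC; 0x9A ⊕ 0xAC = 0x36.
P[5]: S = E(K, 0xAC) = 0xAF; 0x66 ⊕ 0xAF = 0xC9.
Blocks that differ from the original plaintext: P[3].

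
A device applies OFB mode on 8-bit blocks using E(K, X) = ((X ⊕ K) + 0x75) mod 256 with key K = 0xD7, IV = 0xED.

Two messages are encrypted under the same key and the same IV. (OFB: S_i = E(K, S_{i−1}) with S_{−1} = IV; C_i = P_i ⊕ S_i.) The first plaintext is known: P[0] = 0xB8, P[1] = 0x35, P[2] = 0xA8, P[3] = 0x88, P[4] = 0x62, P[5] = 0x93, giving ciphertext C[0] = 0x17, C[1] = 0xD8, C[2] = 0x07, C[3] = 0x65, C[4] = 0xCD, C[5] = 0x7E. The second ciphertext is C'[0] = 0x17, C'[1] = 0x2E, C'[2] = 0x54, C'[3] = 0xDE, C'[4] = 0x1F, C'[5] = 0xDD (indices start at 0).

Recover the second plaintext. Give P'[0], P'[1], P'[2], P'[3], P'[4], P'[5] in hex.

P'[0] = 0xB8, P'[1] = 0xC3, P'[2] = 0xFB, P'[3] = 0x33, P'[4] = 0xB0, P'[5] = 0x30

In OFB with a reused IV, both messages share the same keystream S_i, so C_i ⊕ C'_i = P_i ⊕ P'_i and thus P'_i = P_i ⊕ C_i ⊕ C'_i.
P'[0]: 0xB8 ⊕ 0x17 ⊕ 0x17 = 0xB8.
P'[1]: 0x35 ⊕ 0xD8 ⊕ 0x2E = 0xC3.
P'[2]: 0xA8 ⊕ 0x07 ⊕ 0x54 = 0xFB.
P'[3]: 0x88 ⊕ 0x65 ⊕ 0xDE = 0x33.
P'[4]: 0x62 ⊕ 0xCD ⊕ 0x1F = 0xB0.
P'[5]: 0x93 ⊕ 0x7E ⊕ 0xDD = 0x30.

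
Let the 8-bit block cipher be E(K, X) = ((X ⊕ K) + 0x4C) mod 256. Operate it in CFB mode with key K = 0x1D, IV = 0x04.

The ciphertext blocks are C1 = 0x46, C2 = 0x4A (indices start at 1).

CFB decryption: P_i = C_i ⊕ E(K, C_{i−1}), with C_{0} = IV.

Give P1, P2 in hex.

P1 = 0x23, P2 = 0xED

P1: E(K, 0x04) = 0x65; 0x46 ⊕ 0x65 = 0x23.
P2: E(K, 0x46) = 0xA7; 0x4A ⊕ 0xA7 = 0xED.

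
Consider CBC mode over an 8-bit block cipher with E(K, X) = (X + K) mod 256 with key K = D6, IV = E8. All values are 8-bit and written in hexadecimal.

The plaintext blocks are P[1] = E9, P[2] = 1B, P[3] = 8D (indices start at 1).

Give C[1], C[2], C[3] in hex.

CBC encryption: C_i = E(K, P_i ⊕ C_{i−1}), with C_{0} = IV.
C[1]: P[1] ⊕ E8 = 01; E(K, 01) = D7.
C[2]: P[2] ⊕ D7 = CC; E(K, CC) = A2.
C[3]: P[3] ⊕ A2 = 2F; E(K, 2F) = 05.

C[1] = D7, C[2] = A2, C[3] = 05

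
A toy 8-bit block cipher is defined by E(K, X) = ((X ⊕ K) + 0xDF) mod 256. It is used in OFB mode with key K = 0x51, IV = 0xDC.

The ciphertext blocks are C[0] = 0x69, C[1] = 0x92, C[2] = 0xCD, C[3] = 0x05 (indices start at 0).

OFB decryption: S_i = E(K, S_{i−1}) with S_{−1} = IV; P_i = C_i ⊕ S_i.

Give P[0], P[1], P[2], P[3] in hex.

P[0]: S = E(K, 0xDC) = 0x6C; 0x69 ⊕ 0x6C = 0x05.
P[1]: S = E(K, 0x6C) = 0x1C; 0x92 ⊕ 0x1C = 0x8E.
P[2]: S = E(K, 0x1C) = 0x2C; 0xCD ⊕ 0x2C = 0xE1.
P[3]: S = E(K, 0x2C) = 0x5C; 0x05 ⊕ 0x5C = 0x59.

P[0] = 0x05, P[1] = 0x8E, P[2] = 0xE1, P[3] = 0x59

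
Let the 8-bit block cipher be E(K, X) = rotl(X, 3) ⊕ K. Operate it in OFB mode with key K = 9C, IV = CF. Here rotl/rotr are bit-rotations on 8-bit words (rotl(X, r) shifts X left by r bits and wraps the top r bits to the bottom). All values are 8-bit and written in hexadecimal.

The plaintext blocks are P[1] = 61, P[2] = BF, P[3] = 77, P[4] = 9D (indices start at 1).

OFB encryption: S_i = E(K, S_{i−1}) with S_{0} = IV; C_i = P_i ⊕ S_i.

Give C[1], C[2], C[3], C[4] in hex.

C[1] = 83, C[2] = 34, C[3] = B7, C[4] = 07

C[1]: S = E(K, CF) = E2; 61 ⊕ E2 = 83.
C[2]: S = E(K, E2) = 8B; BF ⊕ 8B = 34.
C[3]: S = E(K, 8B) = C0; 77 ⊕ C0 = B7.
C[4]: S = E(K, C0) = 9A; 9D ⊕ 9A = 07.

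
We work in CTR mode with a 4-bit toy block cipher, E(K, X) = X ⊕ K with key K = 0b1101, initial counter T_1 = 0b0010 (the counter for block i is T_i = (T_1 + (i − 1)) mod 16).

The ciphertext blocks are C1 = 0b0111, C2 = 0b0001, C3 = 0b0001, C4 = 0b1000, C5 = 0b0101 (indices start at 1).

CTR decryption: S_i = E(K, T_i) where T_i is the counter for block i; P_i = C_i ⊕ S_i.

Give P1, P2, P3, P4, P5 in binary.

P1 = 0b1000, P2 = 0b1111, P3 = 0b1000, P4 = 0b0000, P5 = 0b1110

P1: T = 0b0010, S = E(K, T) = 0b1111; 0b0111 ⊕ 0b1111 = 0b1000.
P2: T = 0b0011, S = E(K, T) = 0b1110; 0b0001 ⊕ 0b1110 = 0b1111.
P3: T = 0b0100, S = E(K, T) = 0b1001; 0b0001 ⊕ 0b1001 = 0b1000.
P4: T = 0b0101, S = E(K, T) = 0b1000; 0b1000 ⊕ 0b1000 = 0b0000.
P5: T = 0b0110, S = E(K, T) = 0b1011; 0b0101 ⊕ 0b1011 = 0b1110.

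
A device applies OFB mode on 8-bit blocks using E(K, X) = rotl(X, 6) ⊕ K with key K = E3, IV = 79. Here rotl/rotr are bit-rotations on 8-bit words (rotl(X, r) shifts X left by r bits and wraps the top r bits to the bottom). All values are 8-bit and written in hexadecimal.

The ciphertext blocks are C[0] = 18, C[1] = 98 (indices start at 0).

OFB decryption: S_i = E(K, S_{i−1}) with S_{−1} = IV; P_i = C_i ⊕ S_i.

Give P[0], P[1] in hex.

P[0] = A5, P[1] = 14

P[0]: S = E(K, 79) = BD; 18 ⊕ BD = A5.
P[1]: S = E(K, BD) = 8C; 98 ⊕ 8C = 14.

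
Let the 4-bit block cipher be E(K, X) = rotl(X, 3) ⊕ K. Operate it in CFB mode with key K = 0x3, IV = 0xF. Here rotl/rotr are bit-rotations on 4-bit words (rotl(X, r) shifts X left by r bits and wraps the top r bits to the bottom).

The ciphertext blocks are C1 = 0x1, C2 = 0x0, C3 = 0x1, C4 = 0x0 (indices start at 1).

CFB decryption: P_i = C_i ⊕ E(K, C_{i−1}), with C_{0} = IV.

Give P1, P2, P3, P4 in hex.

P1: E(K, 0xF) = 0xC; 0x1 ⊕ 0xC = 0xD.
P2: E(K, 0x1) = 0xB; 0x0 ⊕ 0xB = 0xB.
P3: E(K, 0x0) = 0x3; 0x1 ⊕ 0x3 = 0x2.
P4: E(K, 0x1) = 0xB; 0x0 ⊕ 0xB = 0xB.

P1 = 0xD, P2 = 0xB, P3 = 0x2, P4 = 0xB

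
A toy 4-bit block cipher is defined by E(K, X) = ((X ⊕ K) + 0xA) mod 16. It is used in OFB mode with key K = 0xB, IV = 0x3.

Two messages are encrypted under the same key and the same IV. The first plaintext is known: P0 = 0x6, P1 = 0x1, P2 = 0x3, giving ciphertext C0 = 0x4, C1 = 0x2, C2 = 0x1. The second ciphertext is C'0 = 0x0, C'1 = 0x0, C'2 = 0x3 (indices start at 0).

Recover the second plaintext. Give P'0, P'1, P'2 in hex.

In OFB with a reused IV, both messages share the same keystream S_i, so C_i ⊕ C'_i = P_i ⊕ P'_i and thus P'_i = P_i ⊕ C_i ⊕ C'_i.
P'0: 0x6 ⊕ 0x4 ⊕ 0x0 = 0x2.
P'1: 0x1 ⊕ 0x2 ⊕ 0x0 = 0x3.
P'2: 0x3 ⊕ 0x1 ⊕ 0x3 = 0x1.

P'0 = 0x2, P'1 = 0x3, P'2 = 0x1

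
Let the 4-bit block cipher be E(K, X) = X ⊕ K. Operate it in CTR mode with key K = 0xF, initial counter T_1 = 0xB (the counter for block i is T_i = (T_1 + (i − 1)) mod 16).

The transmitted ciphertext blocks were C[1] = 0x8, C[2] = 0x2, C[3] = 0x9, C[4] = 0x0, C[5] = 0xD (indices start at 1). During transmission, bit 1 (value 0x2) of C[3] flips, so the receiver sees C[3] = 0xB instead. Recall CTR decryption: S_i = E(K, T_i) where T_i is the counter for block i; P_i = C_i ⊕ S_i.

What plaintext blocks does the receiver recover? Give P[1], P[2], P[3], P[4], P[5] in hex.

Only C[3] changed, to 0xB. In CTR, a change in C_i flips the same bit in P_i only; the keystream is unaffected. Decrypting the received ciphertext:
P[1]: T = 0xB, S = E(K, T) = 0x4; 0x8 ⊕ 0x4 = 0xC.
P[2]: T = 0xC, S = E(K, T) = 0x3; 0x2 ⊕ 0x3 = 0x1.
P[3]: T = 0xD, S = E(K, T) = 0x2; 0xB ⊕ 0x2 = 0x9.
P[4]: T = 0xE, S = E(K, T) = 0x1; 0x0 ⊕ 0x1 = 0x1.
P[5]: T = 0xF, S = E(K, T) = 0x0; 0xD ⊕ 0x0 = 0xD.
Blocks that differ from the original plaintext: P[3].

P[1] = 0xC, P[2] = 0x1, P[3] = 0x9, P[4] = 0x1, P[5] = 0xD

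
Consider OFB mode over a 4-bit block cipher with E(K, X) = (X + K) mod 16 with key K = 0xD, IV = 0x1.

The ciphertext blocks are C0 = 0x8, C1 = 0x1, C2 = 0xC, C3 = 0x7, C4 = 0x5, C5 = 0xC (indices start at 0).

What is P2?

OFB decryption: S_i = E(K, S_{i−1}) with S_{−1} = IV; P_i = C_i ⊕ S_i.
P0: S = E(K, 0x1) = 0xE; 0x8 ⊕ 0xE = 0x6.
P1: S = E(K, 0xE) = 0xB; 0x1 ⊕ 0xB = 0xA.
P2: S = E(K, 0xB) = 0x8; 0xC ⊕ 0x8 = 0x4.

P2 = 0x4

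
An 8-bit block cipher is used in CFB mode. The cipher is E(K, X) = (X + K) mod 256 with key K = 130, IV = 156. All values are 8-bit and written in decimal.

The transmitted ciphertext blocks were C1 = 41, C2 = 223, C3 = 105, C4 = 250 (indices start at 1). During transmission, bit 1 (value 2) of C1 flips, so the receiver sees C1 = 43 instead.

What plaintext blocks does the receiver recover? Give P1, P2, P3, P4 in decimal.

P1 = 53, P2 = 114, P3 = 8, P4 = 17

CFB decryption: P_i = C_i ⊕ E(K, C_{i−1}), with C_{0} = IV.
Only C1 changed, to 43. In CFB, a change in C_i flips the same bit in P_i and garbles P_{i+1}. Decrypting the received ciphertext:
P1: E(K, 156) = 30; 43 ⊕ 30 = 53.
P2: E(K, 43) = 173; 223 ⊕ 173 = 114.
P3: E(K, 223) = 97; 105 ⊕ 97 = 8.
P4: E(K, 105) = 235; 250 ⊕ 235 = 17.
Blocks that differ from the original plaintext: P1, P2.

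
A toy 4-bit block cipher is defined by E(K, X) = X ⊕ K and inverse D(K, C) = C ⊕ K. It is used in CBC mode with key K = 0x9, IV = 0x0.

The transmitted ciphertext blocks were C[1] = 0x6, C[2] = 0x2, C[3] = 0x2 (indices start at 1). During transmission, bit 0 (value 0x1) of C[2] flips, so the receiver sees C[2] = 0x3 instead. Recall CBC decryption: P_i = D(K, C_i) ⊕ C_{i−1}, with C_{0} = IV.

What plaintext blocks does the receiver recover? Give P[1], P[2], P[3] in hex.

P[1] = 0xF, P[2] = 0xC, P[3] = 0x8

Only C[2] changed, to 0x3. In CBC, a change in C_i garbles P_i and flips the same bit in P_{i+1}. Decrypting the received ciphertext:
P[1]: D(K, 0x6) = 0xF; 0xF ⊕ 0x0 = 0xF.
P[2]: D(K, 0x3) = 0xA; 0xA ⊕ 0x6 = 0xC.
P[3]: D(K, 0x2) = 0xB; 0xB ⊕ 0x3 = 0x8.
Blocks that differ from the original plaintext: P[2], P[3].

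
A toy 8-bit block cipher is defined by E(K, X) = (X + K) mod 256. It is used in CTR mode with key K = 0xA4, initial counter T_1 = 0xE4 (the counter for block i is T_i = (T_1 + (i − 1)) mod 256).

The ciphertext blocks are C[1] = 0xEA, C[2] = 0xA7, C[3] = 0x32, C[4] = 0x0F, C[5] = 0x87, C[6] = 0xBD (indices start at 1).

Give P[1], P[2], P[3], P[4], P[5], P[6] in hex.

CTR decryption: S_i = E(K, T_i) where T_i is the counter for block i; P_i = C_i ⊕ S_i.
P[1]: T = 0xE4, S = E(K, T) = 0x88; 0xEA ⊕ 0x88 = 0x62.
P[2]: T = 0xE5, S = E(K, T) = 0x89; 0xA7 ⊕ 0x89 = 0x2E.
P[3]: T = 0xE6, S = E(K, T) = 0x8A; 0x32 ⊕ 0x8A = 0xB8.
P[4]: T = 0xE7, S = E(K, T) = 0x8B; 0x0F ⊕ 0x8B = 0x84.
P[5]: T = 0xE8, S = E(K, T) = 0x8C; 0x87 ⊕ 0x8C = 0x0B.
P[6]: T = 0xE9, S = E(K, T) = 0x8D; 0xBD ⊕ 0x8D = 0x30.

P[1] = 0x62, P[2] = 0x2E, P[3] = 0xB8, P[4] = 0x84, P[5] = 0x0B, P[6] = 0x30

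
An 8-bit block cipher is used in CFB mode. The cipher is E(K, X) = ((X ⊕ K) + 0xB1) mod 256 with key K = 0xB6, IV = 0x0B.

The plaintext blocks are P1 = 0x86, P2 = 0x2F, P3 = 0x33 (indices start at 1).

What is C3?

CFB encryption: C_i = P_i ⊕ E(K, C_{i−1}), with C_{0} = IV.
C1: E(K, 0x0B) = 0x6E; 0x86 ⊕ 0x6E = 0xE8.
C2: E(K, 0xE8) = 0x0F; 0x2F ⊕ 0x0F = 0x20.
C3: E(K, 0x20) = 0x47; 0x33 ⊕ 0x47 = 0x74.

C3 = 0x74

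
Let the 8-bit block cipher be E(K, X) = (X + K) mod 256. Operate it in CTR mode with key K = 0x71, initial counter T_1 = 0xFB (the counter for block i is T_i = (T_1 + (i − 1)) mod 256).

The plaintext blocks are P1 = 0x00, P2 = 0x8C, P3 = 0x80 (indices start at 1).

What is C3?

C3 = 0xEE

CTR encryption: S_i = E(K, T_i) where T_i is the counter for block i; C_i = P_i ⊕ S_i.
C1: T = 0xFB, S = E(K, T) = 0x6C; 0x00 ⊕ 0x6C = 0x6C.
C2: T = 0xFC, S = E(K, T) = 0x6D; 0x8C ⊕ 0x6D = 0xE1.
C3: T = 0xFD, S = E(K, T) = 0x6E; 0x80 ⊕ 0x6E = 0xEE.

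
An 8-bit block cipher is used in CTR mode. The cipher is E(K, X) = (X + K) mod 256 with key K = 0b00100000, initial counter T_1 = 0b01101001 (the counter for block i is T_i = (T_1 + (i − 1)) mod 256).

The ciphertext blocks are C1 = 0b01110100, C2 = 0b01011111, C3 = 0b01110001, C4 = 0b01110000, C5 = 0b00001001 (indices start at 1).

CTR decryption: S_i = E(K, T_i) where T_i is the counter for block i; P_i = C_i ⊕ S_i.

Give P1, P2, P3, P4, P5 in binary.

P1: T = 0b01101001, S = E(K, T) = 0b10001001; 0b01110100 ⊕ 0b10001001 = 0b11111101.
P2: T = 0b01101010, S = E(K, T) = 0b10001010; 0b01011111 ⊕ 0b10001010 = 0b11010101.
P3: T = 0b01101011, S = E(K, T) = 0b10001011; 0b01110001 ⊕ 0b10001011 = 0b11111010.
P4: T = 0b01101100, S = E(K, T) = 0b10001100; 0b01110000 ⊕ 0b10001100 = 0b11111100.
P5: T = 0b01101101, S = E(K, T) = 0b10001101; 0b00001001 ⊕ 0b10001101 = 0b10000100.

P1 = 0b11111101, P2 = 0b11010101, P3 = 0b11111010, P4 = 0b11111100, P5 = 0b10000100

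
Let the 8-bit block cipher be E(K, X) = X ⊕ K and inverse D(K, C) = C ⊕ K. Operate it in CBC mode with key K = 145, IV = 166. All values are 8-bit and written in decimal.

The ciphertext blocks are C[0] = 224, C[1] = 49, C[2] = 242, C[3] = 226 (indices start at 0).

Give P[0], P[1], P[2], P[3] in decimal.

P[0] = 215, P[1] = 64, P[2] = 82, P[3] = 129

CBC decryption: P_i = D(K, C_i) ⊕ C_{i−1}, with C_{−1} = IV.
P[0]: D(K, 224) = 113; 113 ⊕ 166 = 215.
P[1]: D(K, 49) = 160; 160 ⊕ 224 = 64.
P[2]: D(K, 242) = 99; 99 ⊕ 49 = 82.
P[3]: D(K, 226) = 115; 115 ⊕ 242 = 129.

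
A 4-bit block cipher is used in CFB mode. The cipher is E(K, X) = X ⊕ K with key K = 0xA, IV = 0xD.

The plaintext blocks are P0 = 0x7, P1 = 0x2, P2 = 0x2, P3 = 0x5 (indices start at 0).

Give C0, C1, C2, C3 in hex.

C0 = 0x0, C1 = 0x8, C2 = 0x0, C3 = 0xF

CFB encryption: C_i = P_i ⊕ E(K, C_{i−1}), with C_{−1} = IV.
C0: E(K, 0xD) = 0x7; 0x7 ⊕ 0x7 = 0x0.
C1: E(K, 0x0) = 0xA; 0x2 ⊕ 0xA = 0x8.
C2: E(K, 0x8) = 0x2; 0x2 ⊕ 0x2 = 0x0.
C3: E(K, 0x0) = 0xA; 0x5 ⊕ 0xA = 0xF.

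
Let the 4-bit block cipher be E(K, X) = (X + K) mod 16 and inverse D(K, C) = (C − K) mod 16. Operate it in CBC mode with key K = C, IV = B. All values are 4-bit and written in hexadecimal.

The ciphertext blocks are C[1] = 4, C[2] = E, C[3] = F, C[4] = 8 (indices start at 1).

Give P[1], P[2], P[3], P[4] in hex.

CBC decryption: P_i = D(K, C_i) ⊕ C_{i−1}, with C_{0} = IV.
P[1]: D(K, 4) = 8; 8 ⊕ B = 3.
P[2]: D(K, E) = 2; 2 ⊕ 4 = 6.
P[3]: D(K, F) = 3; 3 ⊕ E = D.
P[4]: D(K, 8) = C; C ⊕ F = 3.

P[1] = 3, P[2] = 6, P[3] = D, P[4] = 3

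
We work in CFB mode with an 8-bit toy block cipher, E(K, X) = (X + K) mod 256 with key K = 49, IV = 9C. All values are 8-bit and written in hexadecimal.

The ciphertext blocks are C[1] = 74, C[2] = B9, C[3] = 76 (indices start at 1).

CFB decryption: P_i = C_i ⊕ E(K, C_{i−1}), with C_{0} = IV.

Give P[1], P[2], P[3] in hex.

P[1]: E(K, 9C) = E5; 74 ⊕ E5 = 91.
P[2]: E(K, 74) = BD; B9 ⊕ BD = 04.
P[3]: E(K, B9) = 02; 76 ⊕ 02 = 74.

P[1] = 91, P[2] = 04, P[3] = 74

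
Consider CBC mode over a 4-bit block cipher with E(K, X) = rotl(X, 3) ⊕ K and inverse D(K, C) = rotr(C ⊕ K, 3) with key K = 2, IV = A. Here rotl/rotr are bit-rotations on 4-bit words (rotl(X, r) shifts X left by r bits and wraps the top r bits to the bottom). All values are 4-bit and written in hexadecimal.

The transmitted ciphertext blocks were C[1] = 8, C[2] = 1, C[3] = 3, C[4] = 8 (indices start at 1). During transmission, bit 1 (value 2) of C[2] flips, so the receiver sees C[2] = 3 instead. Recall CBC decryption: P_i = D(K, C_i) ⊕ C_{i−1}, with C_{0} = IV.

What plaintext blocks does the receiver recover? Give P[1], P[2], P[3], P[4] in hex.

Only C[2] changed, to 3. In CBC, a change in C_i garbles P_i and flips the same bit in P_{i+1}. Decrypting the received ciphertext:
P[1]: D(K, 8) = 5; 5 ⊕ A = F.
P[2]: D(K, 3) = 2; 2 ⊕ 8 = A.
P[3]: D(K, 3) = 2; 2 ⊕ 3 = 1.
P[4]: D(K, 8) = 5; 5 ⊕ 3 = 6.
Blocks that differ from the original plaintext: P[2], P[3].

P[1] = F, P[2] = A, P[3] = 1, P[4] = 6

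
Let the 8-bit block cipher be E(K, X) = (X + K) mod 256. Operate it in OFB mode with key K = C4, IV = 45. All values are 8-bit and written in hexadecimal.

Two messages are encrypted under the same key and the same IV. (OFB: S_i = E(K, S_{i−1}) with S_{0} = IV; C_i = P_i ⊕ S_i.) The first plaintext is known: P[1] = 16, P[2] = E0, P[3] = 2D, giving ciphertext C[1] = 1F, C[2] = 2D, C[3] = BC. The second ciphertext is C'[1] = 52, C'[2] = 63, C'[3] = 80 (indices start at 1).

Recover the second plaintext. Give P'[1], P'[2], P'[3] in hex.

P'[1] = 5B, P'[2] = AE, P'[3] = 11

In OFB with a reused IV, both messages share the same keystream S_i, so C_i ⊕ C'_i = P_i ⊕ P'_i and thus P'_i = P_i ⊕ C_i ⊕ C'_i.
P'[1]: 16 ⊕ 1F ⊕ 52 = 5B.
P'[2]: E0 ⊕ 2D ⊕ 63 = AE.
P'[3]: 2D ⊕ BC ⊕ 80 = 11.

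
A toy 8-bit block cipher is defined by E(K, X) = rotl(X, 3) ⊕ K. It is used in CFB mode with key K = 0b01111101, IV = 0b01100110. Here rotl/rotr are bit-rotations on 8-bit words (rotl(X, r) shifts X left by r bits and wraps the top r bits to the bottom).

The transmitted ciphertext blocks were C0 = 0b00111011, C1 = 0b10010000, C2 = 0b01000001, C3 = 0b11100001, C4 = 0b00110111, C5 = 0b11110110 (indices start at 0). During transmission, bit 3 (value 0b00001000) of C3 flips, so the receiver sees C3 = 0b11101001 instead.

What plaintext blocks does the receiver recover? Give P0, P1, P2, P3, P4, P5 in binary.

P0 = 0b01110101, P1 = 0b00110100, P2 = 0b10111000, P3 = 0b10011110, P4 = 0b00000101, P5 = 0b00110010

CFB decryption: P_i = C_i ⊕ E(K, C_{i−1}), with C_{−1} = IV.
Only C3 changed, to 0b11101001. In CFB, a change in C_i flips the same bit in P_i and garbles P_{i+1}. Decrypting the received ciphertext:
P0: E(K, 0b01100110) = 0b01001110; 0b00111011 ⊕ 0b01001110 = 0b01110101.
P1: E(K, 0b00111011) = 0b10100100; 0b10010000 ⊕ 0b10100100 = 0b00110100.
P2: E(K, 0b10010000) = 0b11111001; 0b01000001 ⊕ 0b11111001 = 0b10111000.
P3: E(K, 0b01000001) = 0b01110111; 0b11101001 ⊕ 0b01110111 = 0b10011110.
P4: E(K, 0b11101001) = 0b00110010; 0b00110111 ⊕ 0b00110010 = 0b00000101.
P5: E(K, 0b00110111) = 0b11000100; 0b11110110 ⊕ 0b11000100 = 0b00110010.
Blocks that differ from the original plaintext: P3, P4.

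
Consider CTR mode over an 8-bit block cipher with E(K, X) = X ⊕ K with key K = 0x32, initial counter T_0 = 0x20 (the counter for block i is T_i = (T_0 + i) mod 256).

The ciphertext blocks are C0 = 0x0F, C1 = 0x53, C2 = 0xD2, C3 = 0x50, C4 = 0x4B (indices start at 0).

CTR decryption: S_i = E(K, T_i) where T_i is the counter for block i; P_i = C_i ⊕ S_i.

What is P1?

P1 = 0x40

P1: T = 0x21, S = E(K, T) = 0x13; 0x53 ⊕ 0x13 = 0x40.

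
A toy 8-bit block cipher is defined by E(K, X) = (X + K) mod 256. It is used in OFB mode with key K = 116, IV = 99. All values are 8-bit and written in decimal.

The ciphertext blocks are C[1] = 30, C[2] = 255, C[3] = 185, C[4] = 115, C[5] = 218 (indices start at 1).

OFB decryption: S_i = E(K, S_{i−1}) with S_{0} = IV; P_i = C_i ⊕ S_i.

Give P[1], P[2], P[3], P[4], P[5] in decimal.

P[1]: S = E(K, 99) = 215; 30 ⊕ 215 = 201.
P[2]: S = E(K, 215) = 75; 255 ⊕ 75 = 180.
P[3]: S = E(K, 75) = 191; 185 ⊕ 191 = 6.
P[4]: S = E(K, 191) = 51; 115 ⊕ 51 = 64.
P[5]: S = E(K, 51) = 167; 218 ⊕ 167 = 125.

P[1] = 201, P[2] = 180, P[3] = 6, P[4] = 64, P[5] = 125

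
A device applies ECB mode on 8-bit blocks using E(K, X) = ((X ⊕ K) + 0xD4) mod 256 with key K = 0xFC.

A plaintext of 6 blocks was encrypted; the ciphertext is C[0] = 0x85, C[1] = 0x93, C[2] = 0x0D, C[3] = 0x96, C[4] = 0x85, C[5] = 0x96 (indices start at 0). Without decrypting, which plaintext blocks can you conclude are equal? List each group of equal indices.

P[0] = P[4]; P[3] = P[5]

ECB encrypts each block independently with the same key, so equal ciphertext blocks imply equal plaintext blocks.
C[0] = C[4] = 0x85, so P[0] = P[4].
C[3] = C[5] = 0x96, so P[3] = P[5].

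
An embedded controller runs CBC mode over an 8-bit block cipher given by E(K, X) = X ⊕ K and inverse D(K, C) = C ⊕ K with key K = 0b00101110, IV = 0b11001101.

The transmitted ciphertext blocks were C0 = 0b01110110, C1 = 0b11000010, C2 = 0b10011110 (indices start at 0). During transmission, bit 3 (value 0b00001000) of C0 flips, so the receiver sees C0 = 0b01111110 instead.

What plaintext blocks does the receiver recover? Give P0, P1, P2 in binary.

CBC decryption: P_i = D(K, C_i) ⊕ C_{i−1}, with C_{−1} = IV.
Only C0 changed, to 0b01111110. In CBC, a change in C_i garbles P_i and flips the same bit in P_{i+1}. Decrypting the received ciphertext:
P0: D(K, 0b01111110) = 0b01010000; 0b01010000 ⊕ 0b11001101 = 0b10011101.
P1: D(K, 0b11000010) = 0b11101100; 0b11101100 ⊕ 0b01111110 = 0b10010010.
P2: D(K, 0b10011110) = 0b10110000; 0b10110000 ⊕ 0b11000010 = 0b01110010.
Blocks that differ from the original plaintext: P0, P1.

P0 = 0b10011101, P1 = 0b10010010, P2 = 0b01110010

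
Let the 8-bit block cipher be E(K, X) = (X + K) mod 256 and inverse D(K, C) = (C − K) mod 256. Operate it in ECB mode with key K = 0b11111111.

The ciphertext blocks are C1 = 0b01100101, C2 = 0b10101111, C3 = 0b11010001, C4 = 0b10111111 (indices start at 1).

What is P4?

P4 = 0b11000000

ECB decryption: P_i = D(K, C_i).
P4: D(K, 0b10111111) = 0b11000000.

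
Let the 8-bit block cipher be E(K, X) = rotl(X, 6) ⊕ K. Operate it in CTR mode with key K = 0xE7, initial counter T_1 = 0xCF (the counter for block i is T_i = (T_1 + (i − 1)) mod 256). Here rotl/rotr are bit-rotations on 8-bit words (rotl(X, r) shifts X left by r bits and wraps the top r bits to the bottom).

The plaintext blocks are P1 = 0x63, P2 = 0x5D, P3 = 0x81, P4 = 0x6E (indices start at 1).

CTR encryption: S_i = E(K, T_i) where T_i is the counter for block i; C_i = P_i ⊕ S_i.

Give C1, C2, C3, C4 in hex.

C1: T = 0xCF, S = E(K, T) = 0x14; 0x63 ⊕ 0x14 = 0x77.
C2: T = 0xD0, S = E(K, T) = 0xD3; 0x5D ⊕ 0xD3 = 0x8E.
C3: T = 0xD1, S = E(K, T) = 0x93; 0x81 ⊕ 0x93 = 0x12.
C4: T = 0xD2, S = E(K, T) = 0x53; 0x6E ⊕ 0x53 = 0x3D.

C1 = 0x77, C2 = 0x8E, C3 = 0x12, C4 = 0x3D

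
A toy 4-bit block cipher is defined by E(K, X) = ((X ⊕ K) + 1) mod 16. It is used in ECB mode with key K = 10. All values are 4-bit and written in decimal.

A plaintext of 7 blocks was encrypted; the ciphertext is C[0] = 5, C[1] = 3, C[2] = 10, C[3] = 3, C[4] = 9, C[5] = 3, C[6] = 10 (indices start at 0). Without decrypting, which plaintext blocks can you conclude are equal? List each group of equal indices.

ECB encrypts each block independently with the same key, so equal ciphertext blocks imply equal plaintext blocks.
C[1] = C[3] = C[5] = 3, so P[1] = P[3] = P[5].
C[2] = C[6] = 10, so P[2] = P[6].

P[1] = P[3] = P[5]; P[2] = P[6]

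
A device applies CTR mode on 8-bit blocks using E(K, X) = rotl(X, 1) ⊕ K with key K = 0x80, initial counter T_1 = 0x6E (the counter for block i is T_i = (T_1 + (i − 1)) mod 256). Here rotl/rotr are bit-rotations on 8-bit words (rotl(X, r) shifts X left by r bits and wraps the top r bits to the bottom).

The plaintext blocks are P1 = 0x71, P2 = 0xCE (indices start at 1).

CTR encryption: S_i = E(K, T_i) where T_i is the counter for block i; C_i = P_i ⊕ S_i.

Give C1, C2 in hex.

C1: T = 0x6E, S = E(K, T) = 0x5C; 0x71 ⊕ 0x5C = 0x2D.
C2: T = 0x6F, S = E(K, T) = 0x5E; 0xCE ⊕ 0x5E = 0x90.

C1 = 0x2D, C2 = 0x90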